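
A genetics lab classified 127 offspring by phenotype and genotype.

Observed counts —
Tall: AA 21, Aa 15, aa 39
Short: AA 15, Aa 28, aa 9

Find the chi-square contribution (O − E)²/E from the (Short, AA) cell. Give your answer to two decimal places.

0.00

Row total (Short) = 52; column total (AA) = 36; N = 127.
Expected count E = 52 × 36 / 127 = 14.7402.
Contribution = (O − E)²/E = (15 − 14.7402)² / 14.7402 = 0.00.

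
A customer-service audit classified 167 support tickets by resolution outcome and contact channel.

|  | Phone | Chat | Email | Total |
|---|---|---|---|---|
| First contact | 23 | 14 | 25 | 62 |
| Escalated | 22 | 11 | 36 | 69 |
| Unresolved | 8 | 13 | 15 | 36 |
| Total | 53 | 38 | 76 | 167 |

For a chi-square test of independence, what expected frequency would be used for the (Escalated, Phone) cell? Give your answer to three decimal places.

21.898

Row total (Escalated) = 69; column total (Phone) = 53; grand total N = 167.
Expected count = (row total × column total) / N = 69 × 53 / 167 = 21.898.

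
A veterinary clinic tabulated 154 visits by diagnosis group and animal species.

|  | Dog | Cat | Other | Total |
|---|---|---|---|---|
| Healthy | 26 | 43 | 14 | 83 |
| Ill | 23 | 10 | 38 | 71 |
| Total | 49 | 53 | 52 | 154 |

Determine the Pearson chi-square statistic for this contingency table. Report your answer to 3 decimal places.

Grand total N = 154.
Expected counts (row total × column total / N):
  Healthy, Dog: 83×49/154 = 26.40909
  Healthy, Cat: 83×53/154 = 28.56494
  Healthy, Other: 83×52/154 = 28.02597
  Ill, Dog: 71×49/154 = 22.59091
  Ill, Cat: 71×53/154 = 24.43506
  Ill, Other: 71×52/154 = 23.97403
Contributions (O − E)²/E:
  (26 − 26.40909)²/26.40909 = 0.0063
  (43 − 28.56494)²/28.56494 = 7.2946
  (14 − 28.02597)²/28.02597 = 7.0195
  (23 − 22.59091)²/22.59091 = 0.0074
  (10 − 24.43506)²/24.43506 = 8.5275
  (38 − 23.97403)²/23.97403 = 8.2059
χ² = 0.0063 + 7.2946 + 7.0195 + 0.0074 + 8.5275 + 8.2059 = 31.061

31.061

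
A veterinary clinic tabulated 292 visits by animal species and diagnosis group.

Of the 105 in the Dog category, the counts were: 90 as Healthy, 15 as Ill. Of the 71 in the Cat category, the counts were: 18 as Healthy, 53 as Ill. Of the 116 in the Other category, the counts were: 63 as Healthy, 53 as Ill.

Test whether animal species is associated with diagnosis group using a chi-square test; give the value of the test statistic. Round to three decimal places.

65.032

Row totals: 105, 71, 116. Column totals: 171, 121. Grand total N = 292.
Expected counts (row total × column total / N):
  Dog, Healthy: 105×171/292 = 61.489726
  Dog, Ill: 105×121/292 = 43.510274
  Cat, Healthy: 71×171/292 = 41.578767
  Cat, Ill: 71×121/292 = 29.421233
  Other, Healthy: 116×171/292 = 67.931507
  Other, Ill: 116×121/292 = 48.068493
Contributions (O − E)²/E:
  (90 − 61.489726)²/61.489726 = 13.2190
  (15 − 43.510274)²/43.510274 = 18.6815
  (18 − 41.578767)²/41.578767 = 13.3712
  (53 − 29.421233)²/29.421233 = 18.8965
  (63 − 67.931507)²/67.931507 = 0.3580
  (53 − 48.068493)²/48.068493 = 0.5059
χ² = 13.2190 + 18.6815 + 13.3712 + 18.8965 + 0.3580 + 0.5059 = 65.032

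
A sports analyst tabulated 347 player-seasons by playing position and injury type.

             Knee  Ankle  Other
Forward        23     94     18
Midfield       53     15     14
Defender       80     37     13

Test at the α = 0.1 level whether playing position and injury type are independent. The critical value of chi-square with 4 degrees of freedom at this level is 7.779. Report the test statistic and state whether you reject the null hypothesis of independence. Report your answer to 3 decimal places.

81.494; reject H₀

Row totals: 135, 82, 130. Column totals: 156, 146, 45. Grand total N = 347.
Expected counts (row total × column total / N):
  Forward, Knee: 135×156/347 = 60.6916
  Forward, Ankle: 135×146/347 = 56.8012
  Forward, Other: 135×45/347 = 17.5072
  Midfield, Knee: 82×156/347 = 36.8646
  Midfield, Ankle: 82×146/347 = 34.5014
  Midfield, Other: 82×45/347 = 10.6340
  Defender, Knee: 130×156/347 = 58.4438
  Defender, Ankle: 130×146/347 = 54.6974
  Defender, Other: 130×45/347 = 16.8588
Contributions (O − E)²/E:
  (23 − 60.6916)²/60.6916 = 23.4078
  (94 − 56.8012)²/56.8012 = 24.3613
  (18 − 17.5072)²/17.5072 = 0.0139
  (53 − 36.8646)²/36.8646 = 7.0624
  (15 − 34.5014)²/34.5014 = 11.0229
  (14 − 10.6340)²/10.6340 = 1.0654
  (80 − 58.4438)²/58.4438 = 7.9507
  (37 − 54.6974)²/54.6974 = 5.7260
  (13 − 16.8588)²/16.8588 = 0.8832
χ² = 23.4078 + 24.3613 + 0.0139 + 7.0624 + 11.0229 + 1.0654 + 7.9507 + 5.7260 + 0.8832 = 81.494
df = (3−1)(3−1) = 4. Since 81.494 > 7.779, reject the null hypothesis of independence at α = 0.1.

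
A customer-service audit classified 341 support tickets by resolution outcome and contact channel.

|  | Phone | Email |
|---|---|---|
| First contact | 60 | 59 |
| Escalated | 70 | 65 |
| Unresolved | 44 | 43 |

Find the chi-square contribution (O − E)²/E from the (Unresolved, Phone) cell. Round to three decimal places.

0.003

Row total (Unresolved) = 87; column total (Phone) = 174; N = 341.
Expected count E = 87 × 174 / 341 = 44.3930.
Contribution = (O − E)²/E = (44 − 44.3930)² / 44.3930 = 0.003.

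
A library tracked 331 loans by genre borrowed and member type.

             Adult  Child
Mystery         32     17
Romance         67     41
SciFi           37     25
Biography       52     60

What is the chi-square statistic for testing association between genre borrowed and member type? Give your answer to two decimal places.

7.77

Row totals: 49, 108, 62, 112. Column totals: 188, 143. Grand total N = 331.
Expected counts (row total × column total / N):
  Mystery, Adult: 49×188/331 = 27.831
  Mystery, Child: 49×143/331 = 21.169
  Romance, Adult: 108×188/331 = 61.341
  Romance, Child: 108×143/331 = 46.659
  SciFi, Adult: 62×188/331 = 35.215
  SciFi, Child: 62×143/331 = 26.785
  Biography, Adult: 112×188/331 = 63.613
  Biography, Child: 112×143/331 = 48.387
Contributions (O − E)²/E:
  (32 − 27.831)²/27.831 = 0.6245
  (17 − 21.169)²/21.169 = 0.8210
  (67 − 61.341)²/61.341 = 0.5221
  (41 − 46.659)²/46.659 = 0.6863
  (37 − 35.215)²/35.215 = 0.0905
  (25 − 26.785)²/26.785 = 0.1190
  (52 − 63.613)²/63.613 = 2.1200
  (60 − 48.387)²/48.387 = 2.7871
χ² = 0.6245 + 0.8210 + 0.5221 + 0.6863 + 0.0905 + 0.1190 + 2.1200 + 2.7871 = 7.77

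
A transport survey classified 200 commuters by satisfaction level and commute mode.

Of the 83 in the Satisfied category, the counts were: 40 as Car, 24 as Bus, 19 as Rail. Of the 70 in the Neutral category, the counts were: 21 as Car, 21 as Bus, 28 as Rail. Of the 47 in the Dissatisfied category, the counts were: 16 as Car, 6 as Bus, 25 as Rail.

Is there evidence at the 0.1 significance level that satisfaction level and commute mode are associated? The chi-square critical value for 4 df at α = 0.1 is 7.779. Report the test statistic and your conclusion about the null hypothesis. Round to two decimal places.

15.64; reject H₀

Row totals: 83, 70, 47. Column totals: 77, 51, 72. Grand total N = 200.
Expected counts (row total × column total / N):
  Satisfied, Car: 83×77/200 = 31.955
  Satisfied, Bus: 83×51/200 = 21.165
  Satisfied, Rail: 83×72/200 = 29.880
  Neutral, Car: 70×77/200 = 26.950
  Neutral, Bus: 70×51/200 = 17.850
  Neutral, Rail: 70×72/200 = 25.200
  Dissatisfied, Car: 47×77/200 = 18.095
  Dissatisfied, Bus: 47×51/200 = 11.985
  Dissatisfied, Rail: 47×72/200 = 16.920
Contributions (O − E)²/E:
  (40 − 31.955)²/31.955 = 2.0254
  (24 − 21.165)²/21.165 = 0.3797
  (19 − 29.880)²/29.880 = 3.9617
  (21 − 26.950)²/26.950 = 1.3136
  (21 − 17.850)²/17.850 = 0.5559
  (28 − 25.200)²/25.200 = 0.3111
  (16 − 18.095)²/18.095 = 0.2426
  (6 − 11.985)²/11.985 = 2.9888
  (25 − 16.920)²/16.920 = 3.8585
χ² = 2.0254 + 0.3797 + 3.9617 + 1.3136 + 0.5559 + 0.3111 + 0.2426 + 2.9888 + 3.8585 = 15.64
df = (3−1)(3−1) = 4. Since 15.64 > 7.779, reject the null hypothesis of independence at α = 0.1.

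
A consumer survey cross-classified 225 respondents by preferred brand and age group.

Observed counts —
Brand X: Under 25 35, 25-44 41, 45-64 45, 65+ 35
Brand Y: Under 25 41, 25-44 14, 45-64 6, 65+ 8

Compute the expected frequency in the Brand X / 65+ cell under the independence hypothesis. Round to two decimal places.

29.81

Row total (Brand X) = 156; column total (65+) = 43; grand total N = 225.
Expected count = (row total × column total) / N = 156 × 43 / 225 = 29.81.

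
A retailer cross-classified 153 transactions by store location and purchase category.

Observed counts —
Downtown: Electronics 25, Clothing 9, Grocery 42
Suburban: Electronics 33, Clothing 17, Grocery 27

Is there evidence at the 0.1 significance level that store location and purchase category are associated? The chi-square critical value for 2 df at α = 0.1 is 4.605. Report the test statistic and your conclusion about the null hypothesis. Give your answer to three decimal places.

6.820; reject H₀

Row totals: 76, 77. Column totals: 58, 26, 69. Grand total N = 153.
Expected counts (row total × column total / N):
  Downtown, Electronics: 76×58/153 = 28.8105
  Downtown, Clothing: 76×26/153 = 12.9150
  Downtown, Grocery: 76×69/153 = 34.2745
  Suburban, Electronics: 77×58/153 = 29.1895
  Suburban, Clothing: 77×26/153 = 13.0850
  Suburban, Grocery: 77×69/153 = 34.7255
Contributions (O − E)²/E:
  (25 − 28.8105)²/28.8105 = 0.5040
  (9 − 12.9150)²/12.9150 = 1.1868
  (42 − 34.2745)²/34.2745 = 1.7413
  (33 − 29.1895)²/29.1895 = 0.4974
  (17 − 13.0850)²/13.0850 = 1.1714
  (27 − 34.7255)²/34.7255 = 1.7187
χ² = 0.5040 + 1.1868 + 1.7413 + 0.4974 + 1.1714 + 1.7187 = 6.820
df = (2−1)(3−1) = 2. Since 6.820 > 4.605, reject the null hypothesis of independence at α = 0.1.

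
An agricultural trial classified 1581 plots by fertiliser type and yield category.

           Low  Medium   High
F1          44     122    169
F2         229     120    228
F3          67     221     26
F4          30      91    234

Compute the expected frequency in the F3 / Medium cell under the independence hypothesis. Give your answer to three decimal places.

110.029

Row total (F3) = 314; column total (Medium) = 554; grand total N = 1581.
Expected count = (row total × column total) / N = 314 × 554 / 1581 = 110.029.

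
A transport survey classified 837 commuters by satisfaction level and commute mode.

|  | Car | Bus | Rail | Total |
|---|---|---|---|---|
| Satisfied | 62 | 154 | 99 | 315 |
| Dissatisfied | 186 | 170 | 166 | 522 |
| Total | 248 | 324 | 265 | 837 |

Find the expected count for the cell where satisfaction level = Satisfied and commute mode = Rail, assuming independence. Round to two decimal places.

Row total (Satisfied) = 315; column total (Rail) = 265; grand total N = 837.
Expected count = (row total × column total) / N = 315 × 265 / 837 = 99.73.

99.73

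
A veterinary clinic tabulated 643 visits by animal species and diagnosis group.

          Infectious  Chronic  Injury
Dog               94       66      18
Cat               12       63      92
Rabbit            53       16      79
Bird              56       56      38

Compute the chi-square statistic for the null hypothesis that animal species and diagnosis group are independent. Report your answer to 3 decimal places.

Row totals: 178, 167, 148, 150. Column totals: 215, 201, 227. Grand total N = 643.
Expected counts (row total × column total / N):
  Dog, Infectious: 178×215/643 = 59.51788
  Dog, Chronic: 178×201/643 = 55.64230
  Dog, Injury: 178×227/643 = 62.83981
  Cat, Infectious: 167×215/643 = 55.83981
  Cat, Chronic: 167×201/643 = 52.20373
  Cat, Injury: 167×227/643 = 58.95645
  Rabbit, Infectious: 148×215/643 = 49.48678
  Rabbit, Chronic: 148×201/643 = 46.26439
  Rabbit, Injury: 148×227/643 = 52.24883
  Bird, Infectious: 150×215/643 = 50.15552
  Bird, Chronic: 150×201/643 = 46.88958
  Bird, Injury: 150×227/643 = 52.95490
Contributions (O − E)²/E:
  (94 − 59.51788)²/59.51788 = 19.9775
  (66 − 55.64230)²/55.64230 = 1.9281
  (18 − 62.83981)²/62.83981 = 31.9958
  (12 − 55.83981)²/55.83981 = 34.4186
  (63 − 52.20373)²/52.20373 = 2.2328
  (92 − 58.95645)²/58.95645 = 18.5200
  (53 − 49.48678)²/49.48678 = 0.2494
  (16 − 46.26439)²/46.26439 = 19.7978
  (79 − 52.24883)²/52.24883 = 13.6965
  (56 − 50.15552)²/50.15552 = 0.6810
  (56 − 46.88958)²/46.88958 = 1.7701
  (38 − 52.95490)²/52.95490 = 4.2234
χ² = 19.9775 + 1.9281 + 31.9958 + 34.4186 + 2.2328 + 18.5200 + 0.2494 + 19.7978 + 13.6965 + 0.6810 + 1.7701 + 4.2234 = 149.491

149.491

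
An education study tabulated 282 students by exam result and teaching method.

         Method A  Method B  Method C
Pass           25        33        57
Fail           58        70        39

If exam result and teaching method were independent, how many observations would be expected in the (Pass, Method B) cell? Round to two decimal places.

Row total (Pass) = 115; column total (Method B) = 103; grand total N = 282.
Expected count = (row total × column total) / N = 115 × 103 / 282 = 42.00.

42.00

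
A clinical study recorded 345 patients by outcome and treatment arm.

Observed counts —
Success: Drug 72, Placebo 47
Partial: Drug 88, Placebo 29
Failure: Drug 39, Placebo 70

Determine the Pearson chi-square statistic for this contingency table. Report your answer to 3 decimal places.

Row totals: 119, 117, 109. Column totals: 199, 146. Grand total N = 345.
Expected counts (row total × column total / N):
  Success, Drug: 119×199/345 = 68.6406
  Success, Placebo: 119×146/345 = 50.3594
  Partial, Drug: 117×199/345 = 67.4870
  Partial, Placebo: 117×146/345 = 49.5130
  Failure, Drug: 109×199/345 = 62.8725
  Failure, Placebo: 109×146/345 = 46.1275
Contributions (O − E)²/E:
  (72 − 68.6406)²/68.6406 = 0.1644
  (47 − 50.3594)²/50.3594 = 0.2241
  (88 − 67.4870)²/67.4870 = 6.2350
  (29 − 49.5130)²/49.5130 = 8.4984
  (39 − 62.8725)²/62.8725 = 9.0643
  (70 − 46.1275)²/46.1275 = 12.3548
χ² = 0.1644 + 0.2241 + 6.2350 + 8.4984 + 9.0643 + 12.3548 = 36.541

36.541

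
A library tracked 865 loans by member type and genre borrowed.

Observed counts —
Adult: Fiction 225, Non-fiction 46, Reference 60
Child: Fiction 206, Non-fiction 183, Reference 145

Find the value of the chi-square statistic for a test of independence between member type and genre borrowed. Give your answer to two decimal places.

74.51

Row totals: 331, 534. Column totals: 431, 229, 205. Grand total N = 865.
Expected counts (row total × column total / N):
  Adult, Fiction: 331×431/865 = 164.926
  Adult, Non-fiction: 331×229/865 = 87.629
  Adult, Reference: 331×205/865 = 78.445
  Child, Fiction: 534×431/865 = 266.074
  Child, Non-fiction: 534×229/865 = 141.371
  Child, Reference: 534×205/865 = 126.555
Contributions (O − E)²/E:
  (225 − 164.926)²/164.926 = 21.8818
  (46 − 87.629)²/87.629 = 19.7763
  (60 − 78.445)²/78.445 = 4.3370
  (206 − 266.074)²/266.074 = 13.5635
  (183 − 141.371)²/141.371 = 12.2583
  (145 − 126.555)²/126.555 = 2.6883
χ² = 21.8818 + 19.7763 + 4.3370 + 13.5635 + 12.2583 + 2.6883 = 74.51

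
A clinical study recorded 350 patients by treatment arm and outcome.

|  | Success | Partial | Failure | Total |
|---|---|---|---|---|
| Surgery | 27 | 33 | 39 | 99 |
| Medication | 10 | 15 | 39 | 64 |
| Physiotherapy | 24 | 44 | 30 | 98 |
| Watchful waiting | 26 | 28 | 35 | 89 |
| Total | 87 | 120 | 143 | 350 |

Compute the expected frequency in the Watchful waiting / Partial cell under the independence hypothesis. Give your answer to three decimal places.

30.514

Row total (Watchful waiting) = 89; column total (Partial) = 120; grand total N = 350.
Expected count = (row total × column total) / N = 89 × 120 / 350 = 30.514.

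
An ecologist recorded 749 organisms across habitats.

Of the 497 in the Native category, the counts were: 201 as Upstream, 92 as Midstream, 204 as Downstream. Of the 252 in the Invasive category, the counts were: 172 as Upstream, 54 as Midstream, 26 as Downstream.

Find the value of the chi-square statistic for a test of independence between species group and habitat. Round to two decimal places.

78.12

Row totals: 497, 252. Column totals: 373, 146, 230. Grand total N = 749.
Expected counts (row total × column total / N):
  Native, Upstream: 497×373/749 = 247.505
  Native, Midstream: 497×146/749 = 96.879
  Native, Downstream: 497×230/749 = 152.617
  Invasive, Upstream: 252×373/749 = 125.495
  Invasive, Midstream: 252×146/749 = 49.121
  Invasive, Downstream: 252×230/749 = 77.383
Contributions (O − E)²/E:
  (201 − 247.505)²/247.505 = 8.7381
  (92 − 96.879)²/96.879 = 0.2457
  (204 − 152.617)²/152.617 = 17.2996
  (172 − 125.495)²/125.495 = 17.2335
  (54 − 49.121)²/49.121 = 0.4846
  (26 − 77.383)²/77.383 = 34.1188
χ² = 8.7381 + 0.2457 + 17.2996 + 17.2335 + 0.4846 + 34.1188 = 78.12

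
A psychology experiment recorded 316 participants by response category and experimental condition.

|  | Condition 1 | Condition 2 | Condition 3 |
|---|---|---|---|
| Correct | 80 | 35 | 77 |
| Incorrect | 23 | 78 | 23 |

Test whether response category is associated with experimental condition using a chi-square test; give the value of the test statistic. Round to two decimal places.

Row totals: 192, 124. Column totals: 103, 113, 100. Grand total N = 316.
Expected counts (row total × column total / N):
  Correct, Condition 1: 192×103/316 = 62.582
  Correct, Condition 2: 192×113/316 = 68.658
  Correct, Condition 3: 192×100/316 = 60.759
  Incorrect, Condition 1: 124×103/316 = 40.418
  Incorrect, Condition 2: 124×113/316 = 44.342
  Incorrect, Condition 3: 124×100/316 = 39.241
Contributions (O − E)²/E:
  (80 − 62.582)²/62.582 = 4.8478
  (35 − 68.658)²/68.658 = 16.5001
  (77 − 60.759)²/60.759 = 4.3413
  (23 − 40.418)²/40.418 = 7.5062
  (78 − 44.342)²/44.342 = 25.5483
  (23 − 39.241)²/39.241 = 6.7218
χ² = 4.8478 + 16.5001 + 4.3413 + 7.5062 + 25.5483 + 6.7218 = 65.47

65.47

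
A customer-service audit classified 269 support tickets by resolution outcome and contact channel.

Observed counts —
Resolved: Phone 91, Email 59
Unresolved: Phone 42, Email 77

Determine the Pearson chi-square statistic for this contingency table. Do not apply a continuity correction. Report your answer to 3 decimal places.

Row totals: 150, 119. Column totals: 133, 136. Grand total N = 269.
Expected counts (row total × column total / N):
  Resolved, Phone: 150×133/269 = 74.1636
  Resolved, Email: 150×136/269 = 75.8364
  Unresolved, Phone: 119×133/269 = 58.8364
  Unresolved, Email: 119×136/269 = 60.1636
Contributions (O − E)²/E:
  (91 − 74.1636)²/74.1636 = 3.8221
  (59 − 75.8364)²/75.8364 = 3.7378
  (42 − 58.8364)²/58.8364 = 4.8178
  (77 − 60.1636)²/60.1636 = 4.7116
χ² = 3.8221 + 3.7378 + 4.8178 + 4.7116 = 17.089

17.089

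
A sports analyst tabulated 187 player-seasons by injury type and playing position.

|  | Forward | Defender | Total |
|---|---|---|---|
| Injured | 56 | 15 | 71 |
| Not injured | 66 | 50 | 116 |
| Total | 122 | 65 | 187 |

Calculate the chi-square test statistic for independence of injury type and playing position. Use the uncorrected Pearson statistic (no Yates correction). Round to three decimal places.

Grand total N = 187.
Expected counts (row total × column total / N):
  Injured, Forward: 71×122/187 = 46.32086
  Injured, Defender: 71×65/187 = 24.67914
  Not injured, Forward: 116×122/187 = 75.67914
  Not injured, Defender: 116×65/187 = 40.32086
Contributions (O − E)²/E:
  (56 − 46.32086)²/46.32086 = 2.0225
  (15 − 24.67914)²/24.67914 = 3.7962
  (66 − 75.67914)²/75.67914 = 1.2379
  (50 − 40.32086)²/40.32086 = 2.3235
χ² = 2.0225 + 3.7962 + 1.2379 + 2.3235 = 9.380

9.380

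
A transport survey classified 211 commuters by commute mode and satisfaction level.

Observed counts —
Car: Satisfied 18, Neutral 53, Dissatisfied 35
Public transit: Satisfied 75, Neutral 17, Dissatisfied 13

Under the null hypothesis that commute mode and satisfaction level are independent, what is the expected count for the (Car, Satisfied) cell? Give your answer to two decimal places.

Row total (Car) = 106; column total (Satisfied) = 93; grand total N = 211.
Expected count = (row total × column total) / N = 106 × 93 / 211 = 46.72.

46.72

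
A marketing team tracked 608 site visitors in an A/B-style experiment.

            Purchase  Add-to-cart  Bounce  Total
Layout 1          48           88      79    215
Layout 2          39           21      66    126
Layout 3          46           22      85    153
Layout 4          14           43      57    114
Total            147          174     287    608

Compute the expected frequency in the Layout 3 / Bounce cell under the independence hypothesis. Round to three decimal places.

Row total (Layout 3) = 153; column total (Bounce) = 287; grand total N = 608.
Expected count = (row total × column total) / N = 153 × 287 / 608 = 72.222.

72.222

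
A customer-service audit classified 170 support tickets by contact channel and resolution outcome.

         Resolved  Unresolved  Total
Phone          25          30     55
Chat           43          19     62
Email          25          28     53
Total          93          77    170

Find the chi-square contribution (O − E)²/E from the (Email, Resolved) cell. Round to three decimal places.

Row total (Email) = 53; column total (Resolved) = 93; N = 170.
Expected count E = 53 × 93 / 170 = 28.9941.
Contribution = (O − E)²/E = (25 − 28.9941)² / 28.9941 = 0.550.

0.550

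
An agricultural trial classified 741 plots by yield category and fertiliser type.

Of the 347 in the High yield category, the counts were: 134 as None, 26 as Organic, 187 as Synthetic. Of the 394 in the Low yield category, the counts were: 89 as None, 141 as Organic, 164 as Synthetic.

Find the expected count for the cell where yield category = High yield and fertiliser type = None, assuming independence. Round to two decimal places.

Row total (High yield) = 347; column total (None) = 223; grand total N = 741.
Expected count = (row total × column total) / N = 347 × 223 / 741 = 104.43.

104.43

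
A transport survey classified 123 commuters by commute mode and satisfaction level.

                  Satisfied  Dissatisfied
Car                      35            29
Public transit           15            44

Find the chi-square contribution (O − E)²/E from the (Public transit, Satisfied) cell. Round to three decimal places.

Row total (Public transit) = 59; column total (Satisfied) = 50; N = 123.
Expected count E = 59 × 50 / 123 = 23.9837.
Contribution = (O − E)²/E = (15 − 23.9837)² / 23.9837 = 3.365.

3.365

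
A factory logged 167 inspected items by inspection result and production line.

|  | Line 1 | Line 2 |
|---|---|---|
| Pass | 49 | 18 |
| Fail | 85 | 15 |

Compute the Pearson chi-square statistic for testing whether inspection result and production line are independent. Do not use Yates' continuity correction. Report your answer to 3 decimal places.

Row totals: 67, 100. Column totals: 134, 33. Grand total N = 167.
Expected counts (row total × column total / N):
  Pass, Line 1: 67×134/167 = 53.7605
  Pass, Line 2: 67×33/167 = 13.2395
  Fail, Line 1: 100×134/167 = 80.2395
  Fail, Line 2: 100×33/167 = 19.7605
Contributions (O − E)²/E:
  (49 − 53.7605)²/53.7605 = 0.4215
  (18 − 13.2395)²/13.2395 = 1.7117
  (85 − 80.2395)²/80.2395 = 0.2824
  (15 − 19.7605)²/19.7605 = 1.1469
χ² = 0.4215 + 1.7117 + 0.2824 + 1.1469 = 3.563

3.563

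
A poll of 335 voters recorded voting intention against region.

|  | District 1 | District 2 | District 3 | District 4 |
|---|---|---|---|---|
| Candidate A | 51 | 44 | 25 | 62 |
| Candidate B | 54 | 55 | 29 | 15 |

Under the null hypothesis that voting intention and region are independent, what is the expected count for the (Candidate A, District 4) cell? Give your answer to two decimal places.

Row total (Candidate A) = 182; column total (District 4) = 77; grand total N = 335.
Expected count = (row total × column total) / N = 182 × 77 / 335 = 41.83.

41.83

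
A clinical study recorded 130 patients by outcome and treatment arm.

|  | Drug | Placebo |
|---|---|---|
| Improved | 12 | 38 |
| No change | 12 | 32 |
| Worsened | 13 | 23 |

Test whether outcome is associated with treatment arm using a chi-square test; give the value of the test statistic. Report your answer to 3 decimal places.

Row totals: 50, 44, 36. Column totals: 37, 93. Grand total N = 130.
Expected counts (row total × column total / N):
  Improved, Drug: 50×37/130 = 14.2308
  Improved, Placebo: 50×93/130 = 35.7692
  No change, Drug: 44×37/130 = 12.5231
  No change, Placebo: 44×93/130 = 31.4769
  Worsened, Drug: 36×37/130 = 10.2462
  Worsened, Placebo: 36×93/130 = 25.7538
Contributions (O − E)²/E:
  (12 − 14.2308)²/14.2308 = 0.3497
  (38 − 35.7692)²/35.7692 = 0.1391
  (12 − 12.5231)²/12.5231 = 0.0219
  (32 − 31.4769)²/31.4769 = 0.0087
  (13 − 10.2462)²/10.2462 = 0.7401
  (23 − 25.7538)²/25.7538 = 0.2945
χ² = 0.3497 + 0.1391 + 0.0219 + 0.0087 + 0.7401 + 0.2945 = 1.554

1.554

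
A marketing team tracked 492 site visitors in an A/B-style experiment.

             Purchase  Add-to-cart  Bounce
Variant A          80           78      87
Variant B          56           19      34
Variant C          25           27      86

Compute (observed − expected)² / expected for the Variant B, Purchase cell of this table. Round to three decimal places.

11.589

Row total (Variant B) = 109; column total (Purchase) = 161; N = 492.
Expected count E = 109 × 161 / 492 = 35.6687.
Contribution = (O − E)²/E = (56 − 35.6687)² / 35.6687 = 11.589.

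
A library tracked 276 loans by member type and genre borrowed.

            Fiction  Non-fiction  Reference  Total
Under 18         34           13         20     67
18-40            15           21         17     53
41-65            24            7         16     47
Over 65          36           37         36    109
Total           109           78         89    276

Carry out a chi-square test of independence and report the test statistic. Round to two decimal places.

15.26

Grand total N = 276.
Expected counts (row total × column total / N):
  Under 18, Fiction: 67×109/276 = 26.460
  Under 18, Non-fiction: 67×78/276 = 18.935
  Under 18, Reference: 67×89/276 = 21.605
  18-40, Fiction: 53×109/276 = 20.931
  18-40, Non-fiction: 53×78/276 = 14.978
  18-40, Reference: 53×89/276 = 17.091
  41-65, Fiction: 47×109/276 = 18.562
  41-65, Non-fiction: 47×78/276 = 13.283
  41-65, Reference: 47×89/276 = 15.156
  Over 65, Fiction: 109×109/276 = 43.047
  Over 65, Non-fiction: 109×78/276 = 30.804
  Over 65, Reference: 109×89/276 = 35.149
Contributions (O − E)²/E:
  (34 − 26.460)²/26.460 = 2.1486
  (13 − 18.935)²/18.935 = 1.8603
  (20 − 21.605)²/21.605 = 0.1192
  (15 − 20.931)²/20.931 = 1.6806
  (21 − 14.978)²/14.978 = 2.4212
  (17 − 17.091)²/17.091 = 0.0005
  (24 − 18.562)²/18.562 = 1.5931
  (7 − 13.283)²/13.283 = 2.9719
  (16 − 15.156)²/15.156 = 0.0470
  (36 − 43.047)²/43.047 = 1.1536
  (37 − 30.804)²/30.804 = 1.2463
  (36 − 35.149)²/35.149 = 0.0206
χ² = 2.1486 + 1.8603 + 0.1192 + 1.6806 + 2.4212 + 0.0005 + 1.5931 + 2.9719 + 0.0470 + 1.1536 + 1.2463 + 0.0206 = 15.26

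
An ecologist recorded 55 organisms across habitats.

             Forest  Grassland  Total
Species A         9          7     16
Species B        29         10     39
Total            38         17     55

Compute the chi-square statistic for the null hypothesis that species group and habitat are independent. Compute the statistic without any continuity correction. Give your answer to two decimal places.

1.74

Grand total N = 55.
Expected counts (row total × column total / N):
  Species A, Forest: 16×38/55 = 11.055
  Species A, Grassland: 16×17/55 = 4.945
  Species B, Forest: 39×38/55 = 26.945
  Species B, Grassland: 39×17/55 = 12.055
Contributions (O − E)²/E:
  (9 − 11.055)²/11.055 = 0.3820
  (7 − 4.945)²/4.945 = 0.8540
  (29 − 26.945)²/26.945 = 0.1567
  (10 − 12.055)²/12.055 = 0.3503
χ² = 0.3820 + 0.8540 + 0.1567 + 0.3503 = 1.74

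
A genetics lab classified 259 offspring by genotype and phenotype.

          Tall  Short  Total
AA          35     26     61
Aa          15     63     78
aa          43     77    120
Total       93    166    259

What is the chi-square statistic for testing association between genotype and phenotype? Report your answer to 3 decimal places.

21.644

Grand total N = 259.
Expected counts (row total × column total / N):
  AA, Tall: 61×93/259 = 21.9035
  AA, Short: 61×166/259 = 39.0965
  Aa, Tall: 78×93/259 = 28.0077
  Aa, Short: 78×166/259 = 49.9923
  aa, Tall: 120×93/259 = 43.0888
  aa, Short: 120×166/259 = 76.9112
Contributions (O − E)²/E:
  (35 − 21.9035)²/21.9035 = 7.8306
  (26 − 39.0965)²/39.0965 = 4.3871
  (15 − 28.0077)²/28.0077 = 6.0412
  (63 − 49.9923)²/49.9923 = 3.3845
  (43 − 43.0888)²/43.0888 = 0.0002
  (77 − 76.9112)²/76.9112 = 0.0001
χ² = 7.8306 + 4.3871 + 6.0412 + 3.3845 + 0.0002 + 0.0001 = 21.644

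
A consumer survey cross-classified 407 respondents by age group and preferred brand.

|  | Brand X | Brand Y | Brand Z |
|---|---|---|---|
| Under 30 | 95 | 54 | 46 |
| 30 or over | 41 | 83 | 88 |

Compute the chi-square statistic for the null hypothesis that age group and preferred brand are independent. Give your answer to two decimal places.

Row totals: 195, 212. Column totals: 136, 137, 134. Grand total N = 407.
Expected counts (row total × column total / N):
  Under 30, Brand X: 195×136/407 = 65.160
  Under 30, Brand Y: 195×137/407 = 65.639
  Under 30, Brand Z: 195×134/407 = 64.201
  30 or over, Brand X: 212×136/407 = 70.840
  30 or over, Brand Y: 212×137/407 = 71.361
  30 or over, Brand Z: 212×134/407 = 69.799
Contributions (O − E)²/E:
  (95 − 65.160)²/65.160 = 13.6652
  (54 − 65.639)²/65.639 = 2.0638
  (46 − 64.201)²/64.201 = 5.1600
  (41 − 70.840)²/70.840 = 12.5695
  (83 − 71.361)²/71.361 = 1.8983
  (88 − 69.799)²/69.799 = 4.7461
χ² = 13.6652 + 2.0638 + 5.1600 + 12.5695 + 1.8983 + 4.7461 = 40.10

40.10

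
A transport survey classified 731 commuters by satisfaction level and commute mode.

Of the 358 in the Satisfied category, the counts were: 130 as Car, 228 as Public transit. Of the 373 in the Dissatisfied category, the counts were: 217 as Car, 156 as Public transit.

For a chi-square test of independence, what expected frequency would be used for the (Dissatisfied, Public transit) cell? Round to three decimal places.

Row total (Dissatisfied) = 373; column total (Public transit) = 384; grand total N = 731.
Expected count = (row total × column total) / N = 373 × 384 / 731 = 195.940.

195.940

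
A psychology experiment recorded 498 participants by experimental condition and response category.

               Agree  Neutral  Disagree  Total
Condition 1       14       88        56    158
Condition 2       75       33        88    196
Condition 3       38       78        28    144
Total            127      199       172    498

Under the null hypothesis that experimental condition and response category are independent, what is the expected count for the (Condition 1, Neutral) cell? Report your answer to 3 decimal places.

Row total (Condition 1) = 158; column total (Neutral) = 199; grand total N = 498.
Expected count = (row total × column total) / N = 158 × 199 / 498 = 63.137.

63.137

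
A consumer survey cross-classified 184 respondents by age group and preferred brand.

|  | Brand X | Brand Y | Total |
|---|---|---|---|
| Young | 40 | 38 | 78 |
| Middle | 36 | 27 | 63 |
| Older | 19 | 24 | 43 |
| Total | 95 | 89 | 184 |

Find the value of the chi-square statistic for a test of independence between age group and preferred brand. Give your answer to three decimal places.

Grand total N = 184.
Expected counts (row total × column total / N):
  Young, Brand X: 78×95/184 = 40.2717
  Young, Brand Y: 78×89/184 = 37.7283
  Middle, Brand X: 63×95/184 = 32.5272
  Middle, Brand Y: 63×89/184 = 30.4728
  Older, Brand X: 43×95/184 = 22.2011
  Older, Brand Y: 43×89/184 = 20.7989
Contributions (O − E)²/E:
  (40 − 40.2717)²/40.2717 = 0.0018
  (38 − 37.7283)²/37.7283 = 0.0020
  (36 − 32.5272)²/32.5272 = 0.3708
  (27 − 30.4728)²/30.4728 = 0.3958
  (19 − 22.2011)²/22.2011 = 0.4616
  (24 − 20.7989)²/20.7989 = 0.4927
χ² = 0.0018 + 0.0020 + 0.3708 + 0.3958 + 0.4616 + 0.4927 = 1.725

1.725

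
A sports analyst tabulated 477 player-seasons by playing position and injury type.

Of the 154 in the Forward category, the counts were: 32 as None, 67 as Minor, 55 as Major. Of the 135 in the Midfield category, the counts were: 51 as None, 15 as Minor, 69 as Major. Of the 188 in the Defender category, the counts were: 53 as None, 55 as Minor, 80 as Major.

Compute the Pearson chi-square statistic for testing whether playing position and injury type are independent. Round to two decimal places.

37.61

Row totals: 154, 135, 188. Column totals: 136, 137, 204. Grand total N = 477.
Expected counts (row total × column total / N):
  Forward, None: 154×136/477 = 43.908
  Forward, Minor: 154×137/477 = 44.231
  Forward, Major: 154×204/477 = 65.862
  Midfield, None: 135×136/477 = 38.491
  Midfield, Minor: 135×137/477 = 38.774
  Midfield, Major: 135×204/477 = 57.736
  Defender, None: 188×136/477 = 53.602
  Defender, Minor: 188×137/477 = 53.996
  Defender, Major: 188×204/477 = 80.403
Contributions (O − E)²/E:
  (32 − 43.908)²/43.908 = 3.2295
  (67 − 44.231)²/44.231 = 11.7209
  (55 − 65.862)²/65.862 = 1.7914
  (51 − 38.491)²/38.491 = 4.0652
  (15 − 38.774)²/38.774 = 14.5769
  (69 − 57.736)²/57.736 = 2.1975
  (53 − 53.602)²/53.602 = 0.0068
  (55 − 53.996)²/53.996 = 0.0187
  (80 − 80.403)²/80.403 = 0.0020
χ² = 3.2295 + 11.7209 + 1.7914 + 4.0652 + 14.5769 + 2.1975 + 0.0068 + 0.0187 + 0.0020 = 37.61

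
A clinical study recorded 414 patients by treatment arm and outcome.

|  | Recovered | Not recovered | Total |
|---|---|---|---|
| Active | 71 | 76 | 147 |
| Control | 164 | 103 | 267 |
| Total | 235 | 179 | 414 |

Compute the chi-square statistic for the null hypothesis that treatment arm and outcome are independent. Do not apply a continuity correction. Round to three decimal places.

Grand total N = 414.
Expected counts (row total × column total / N):
  Active, Recovered: 147×235/414 = 83.4420
  Active, Not recovered: 147×179/414 = 63.5580
  Control, Recovered: 267×235/414 = 151.5580
  Control, Not recovered: 267×179/414 = 115.4420
Contributions (O − E)²/E:
  (71 − 83.4420)²/83.4420 = 1.8552
  (76 − 63.5580)²/63.5580 = 2.4356
  (164 − 151.5580)²/151.5580 = 1.0214
  (103 − 115.4420)²/115.4420 = 1.3410
χ² = 1.8552 + 2.4356 + 1.0214 + 1.3410 = 6.653

6.653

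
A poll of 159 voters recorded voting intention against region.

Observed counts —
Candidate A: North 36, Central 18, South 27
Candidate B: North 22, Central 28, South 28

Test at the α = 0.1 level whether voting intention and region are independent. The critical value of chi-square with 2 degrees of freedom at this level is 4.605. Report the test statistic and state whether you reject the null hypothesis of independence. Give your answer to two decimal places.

5.52; reject H₀

Row totals: 81, 78. Column totals: 58, 46, 55. Grand total N = 159.
Expected counts (row total × column total / N):
  Candidate A, North: 81×58/159 = 29.547
  Candidate A, Central: 81×46/159 = 23.434
  Candidate A, South: 81×55/159 = 28.019
  Candidate B, North: 78×58/159 = 28.453
  Candidate B, Central: 78×46/159 = 22.566
  Candidate B, South: 78×55/159 = 26.981
Contributions (O − E)²/E:
  (36 − 29.547)²/29.547 = 1.4093
  (18 − 23.434)²/23.434 = 1.2601
  (27 − 28.019)²/28.019 = 0.0371
  (22 − 28.453)²/28.453 = 1.4635
  (28 − 22.566)²/22.566 = 1.3085
  (28 − 26.981)²/26.981 = 0.0385
χ² = 1.4093 + 1.2601 + 0.0371 + 1.4635 + 1.3085 + 0.0385 = 5.52
df = (2−1)(3−1) = 2. Since 5.52 > 4.605, reject the null hypothesis of independence at α = 0.1.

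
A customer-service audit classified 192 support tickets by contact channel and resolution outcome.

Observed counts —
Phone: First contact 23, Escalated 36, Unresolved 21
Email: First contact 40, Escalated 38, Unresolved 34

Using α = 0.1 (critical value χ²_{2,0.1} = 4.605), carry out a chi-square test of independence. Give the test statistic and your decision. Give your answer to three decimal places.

Row totals: 80, 112. Column totals: 63, 74, 55. Grand total N = 192.
Expected counts (row total × column total / N):
  Phone, First contact: 80×63/192 = 26.2500
  Phone, Escalated: 80×74/192 = 30.8333
  Phone, Unresolved: 80×55/192 = 22.9167
  Email, First contact: 112×63/192 = 36.7500
  Email, Escalated: 112×74/192 = 43.1667
  Email, Unresolved: 112×55/192 = 32.0833
Contributions (O − E)²/E:
  (23 − 26.2500)²/26.2500 = 0.4024
  (36 − 30.8333)²/30.8333 = 0.8658
  (21 − 22.9167)²/22.9167 = 0.1603
  (40 − 36.7500)²/36.7500 = 0.2874
  (38 − 43.1667)²/43.1667 = 0.6184
  (34 − 32.0833)²/32.0833 = 0.1145
χ² = 0.4024 + 0.8658 + 0.1603 + 0.2874 + 0.6184 + 0.1145 = 2.449
df = (2−1)(3−1) = 2. Since 2.449 < 4.605, fail to reject the null hypothesis of independence at α = 0.1.

2.449; fail to reject H₀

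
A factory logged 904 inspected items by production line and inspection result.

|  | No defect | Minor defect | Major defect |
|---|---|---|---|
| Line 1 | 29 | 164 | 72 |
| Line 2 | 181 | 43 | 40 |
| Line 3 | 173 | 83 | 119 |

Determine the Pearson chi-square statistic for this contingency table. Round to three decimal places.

Row totals: 265, 264, 375. Column totals: 383, 290, 231. Grand total N = 904.
Expected counts (row total × column total / N):
  Line 1, No defect: 265×383/904 = 112.2732
  Line 1, Minor defect: 265×290/904 = 85.0111
  Line 1, Major defect: 265×231/904 = 67.7157
  Line 2, No defect: 264×383/904 = 111.8496
  Line 2, Minor defect: 264×290/904 = 84.6903
  Line 2, Major defect: 264×231/904 = 67.4602
  Line 3, No defect: 375×383/904 = 158.8772
  Line 3, Minor defect: 375×290/904 = 120.2987
  Line 3, Major defect: 375×231/904 = 95.8241
Contributions (O − E)²/E:
  (29 − 112.2732)²/112.2732 = 61.7639
  (164 − 85.0111)²/85.0111 = 73.3933
  (72 − 67.7157)²/67.7157 = 0.2711
  (181 − 111.8496)²/111.8496 = 42.7519
  (43 − 84.6903)²/84.6903 = 20.5228
  (40 − 67.4602)²/67.4602 = 11.1779
  (173 − 158.8772)²/158.8772 = 1.2554
  (83 − 120.2987)²/120.2987 = 11.5645
  (119 − 95.8241)²/95.8241 = 5.6053
χ² = 61.7639 + 73.3933 + 0.2711 + 42.7519 + 20.5228 + 11.1779 + 1.2554 + 11.5645 + 5.6053 = 228.306

228.306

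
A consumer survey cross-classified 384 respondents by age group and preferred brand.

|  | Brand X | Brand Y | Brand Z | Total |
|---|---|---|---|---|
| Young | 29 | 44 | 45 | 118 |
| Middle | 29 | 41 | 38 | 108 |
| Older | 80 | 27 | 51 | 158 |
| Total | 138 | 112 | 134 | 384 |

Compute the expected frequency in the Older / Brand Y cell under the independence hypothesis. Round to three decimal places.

46.083

Row total (Older) = 158; column total (Brand Y) = 112; grand total N = 384.
Expected count = (row total × column total) / N = 158 × 112 / 384 = 46.083.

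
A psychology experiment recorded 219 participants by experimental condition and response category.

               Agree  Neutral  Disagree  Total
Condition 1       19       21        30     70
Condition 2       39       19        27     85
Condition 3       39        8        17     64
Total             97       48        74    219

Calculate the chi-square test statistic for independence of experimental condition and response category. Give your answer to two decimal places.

16.18

Grand total N = 219.
Expected counts (row total × column total / N):
  Condition 1, Agree: 70×97/219 = 31.005
  Condition 1, Neutral: 70×48/219 = 15.342
  Condition 1, Disagree: 70×74/219 = 23.653
  Condition 2, Agree: 85×97/219 = 37.648
  Condition 2, Neutral: 85×48/219 = 18.630
  Condition 2, Disagree: 85×74/219 = 28.721
  Condition 3, Agree: 64×97/219 = 28.347
  Condition 3, Neutral: 64×48/219 = 14.027
  Condition 3, Disagree: 64×74/219 = 21.626
Contributions (O − E)²/E:
  (19 − 31.005)²/31.005 = 4.6483
  (21 − 15.342)²/15.342 = 2.0866
  (30 − 23.653)²/23.653 = 1.7031
  (39 − 37.648)²/37.648 = 0.0486
  (19 − 18.630)²/18.630 = 0.0073
  (27 − 28.721)²/28.721 = 0.1031
  (39 − 28.347)²/28.347 = 4.0035
  (8 − 14.027)²/14.027 = 2.5896
  (17 − 21.626)²/21.626 = 0.9895
χ² = 4.6483 + 2.0866 + 1.7031 + 0.0486 + 0.0073 + 0.1031 + 4.0035 + 2.5896 + 0.9895 = 16.18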